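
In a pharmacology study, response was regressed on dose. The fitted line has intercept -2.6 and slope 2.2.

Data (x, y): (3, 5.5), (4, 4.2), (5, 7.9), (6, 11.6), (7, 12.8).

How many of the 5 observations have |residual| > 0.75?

x=3: ŷ = -2.6 + 2.2·3 = 4; r = 5.5 − 4 = 1.5
x=4: ŷ = -2.6 + 2.2·4 = 6.2; r = 4.2 − 6.2 = -2
x=5: ŷ = -2.6 + 2.2·5 = 8.4; r = 7.9 − 8.4 = -0.5
x=6: ŷ = -2.6 + 2.2·6 = 10.6; r = 11.6 − 10.6 = 1
x=7: ŷ = -2.6 + 2.2·7 = 12.8; r = 12.8 − 12.8 = 0
|r| > 0.75: x=3 (|r|=1.5), x=4 (|r|=2), x=6 (|r|=1) → 3

3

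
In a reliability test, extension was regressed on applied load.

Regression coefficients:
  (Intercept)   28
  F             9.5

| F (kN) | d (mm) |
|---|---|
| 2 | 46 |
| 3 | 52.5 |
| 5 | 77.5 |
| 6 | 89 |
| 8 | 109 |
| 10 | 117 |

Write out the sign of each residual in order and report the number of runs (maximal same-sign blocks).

3 runs

F=2: d̂ = 28 + 9.5·2 = 47; r = 46 − 47 = -1
F=3: d̂ = 28 + 9.5·3 = 56.5; r = 52.5 − 56.5 = -4
F=5: d̂ = 28 + 9.5·5 = 75.5; r = 77.5 − 75.5 = 2
F=6: d̂ = 28 + 9.5·6 = 85; r = 89 − 85 = 4
F=8: d̂ = 28 + 9.5·8 = 104; r = 109 − 104 = 5
F=10: d̂ = 28 + 9.5·10 = 123; r = 117 − 123 = -6
Signs: − − + + + −
Runs: −×2, +×3, −×1 → 3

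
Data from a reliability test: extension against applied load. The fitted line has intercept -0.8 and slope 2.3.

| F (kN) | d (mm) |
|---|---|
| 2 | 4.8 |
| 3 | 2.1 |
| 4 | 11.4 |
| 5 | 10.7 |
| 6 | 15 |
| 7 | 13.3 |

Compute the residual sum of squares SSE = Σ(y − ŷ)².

F=2: ŷ = -0.8 + 2.3·2 = 3.8; r = 4.8 − 3.8 = 1
F=3: ŷ = -0.8 + 2.3·3 = 6.1; r = 2.1 − 6.1 = -4
F=4: ŷ = -0.8 + 2.3·4 = 8.4; r = 11.4 − 8.4 = 3
F=5: ŷ = -0.8 + 2.3·5 = 10.7; r = 10.7 − 10.7 = 0
F=6: ŷ = -0.8 + 2.3·6 = 13; r = 15 − 13 = 2
F=7: ŷ = -0.8 + 2.3·7 = 15.3; r = 13.3 − 15.3 = -2
SSE = 1 + 16 + 9 + 0 + 4 + 4 = 34

SSE = 34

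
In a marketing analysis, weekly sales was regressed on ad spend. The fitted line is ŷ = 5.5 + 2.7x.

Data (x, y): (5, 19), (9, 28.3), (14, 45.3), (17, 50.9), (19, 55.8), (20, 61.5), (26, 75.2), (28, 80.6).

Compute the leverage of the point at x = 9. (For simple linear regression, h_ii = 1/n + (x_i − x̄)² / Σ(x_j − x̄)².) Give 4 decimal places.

h = 0.2827

x̄ = (5 + 9 + 14 + 17 + 19 + 20 + 26 + 28)/8 = 17.25
Σ(x − x̄)² = 150.062 + 68.0625 + 10.5625 + 0.0625 + 3.0625 + 7.5625 + 76.5625 + 115.562 = 431.5
h = 1/8 + (-8.25)²/431.5 = 0.125 + 0.157735 = 0.2827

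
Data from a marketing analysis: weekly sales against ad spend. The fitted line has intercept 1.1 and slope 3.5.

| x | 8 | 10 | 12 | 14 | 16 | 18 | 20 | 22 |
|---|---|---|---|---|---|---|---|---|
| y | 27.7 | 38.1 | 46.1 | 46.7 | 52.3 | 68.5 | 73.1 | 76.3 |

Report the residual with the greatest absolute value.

r = -4.8

x=8: ŷ = 1.1 + 3.5·8 = 29.1; r = 27.7 − 29.1 = -1.4
x=10: ŷ = 1.1 + 3.5·10 = 36.1; r = 38.1 − 36.1 = 2
x=12: ŷ = 1.1 + 3.5·12 = 43.1; r = 46.1 − 43.1 = 3
x=14: ŷ = 1.1 + 3.5·14 = 50.1; r = 46.7 − 50.1 = -3.4
x=16: ŷ = 1.1 + 3.5·16 = 57.1; r = 52.3 − 57.1 = -4.8
x=18: ŷ = 1.1 + 3.5·18 = 64.1; r = 68.5 − 64.1 = 4.4
x=20: ŷ = 1.1 + 3.5·20 = 71.1; r = 73.1 − 71.1 = 2
x=22: ŷ = 1.1 + 3.5·22 = 78.1; r = 76.3 − 78.1 = -1.8
Largest |r| is 4.8 at x = 16, residual -4.8.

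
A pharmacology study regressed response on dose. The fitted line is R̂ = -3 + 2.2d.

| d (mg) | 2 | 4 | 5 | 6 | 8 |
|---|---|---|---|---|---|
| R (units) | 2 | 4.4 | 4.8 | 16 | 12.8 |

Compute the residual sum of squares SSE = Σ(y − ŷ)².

SSE = 49.44

d=2: R̂ = -3 + 2.2·2 = 1.4; e = 2 − 1.4 = 0.6
d=4: R̂ = -3 + 2.2·4 = 5.8; e = 4.4 − 5.8 = -1.4
d=5: R̂ = -3 + 2.2·5 = 8; e = 4.8 − 8 = -3.2
d=6: R̂ = -3 + 2.2·6 = 10.2; e = 16 − 10.2 = 5.8
d=8: R̂ = -3 + 2.2·8 = 14.6; e = 12.8 − 14.6 = -1.8
SSE = 0.36 + 1.96 + 10.24 + 33.64 + 3.24 = 49.44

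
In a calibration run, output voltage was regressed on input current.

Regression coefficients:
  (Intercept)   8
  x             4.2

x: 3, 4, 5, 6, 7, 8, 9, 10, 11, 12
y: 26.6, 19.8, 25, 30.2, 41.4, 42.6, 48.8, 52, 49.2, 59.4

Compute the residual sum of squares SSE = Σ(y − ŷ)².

SSE = 142

x=3: ŷ = 8 + 4.2·3 = 20.6; r = 26.6 − 20.6 = 6
x=4: ŷ = 8 + 4.2·4 = 24.8; r = 19.8 − 24.8 = -5
x=5: ŷ = 8 + 4.2·5 = 29; r = 25 − 29 = -4
x=6: ŷ = 8 + 4.2·6 = 33.2; r = 30.2 − 33.2 = -3
x=7: ŷ = 8 + 4.2·7 = 37.4; r = 41.4 − 37.4 = 4
x=8: ŷ = 8 + 4.2·8 = 41.6; r = 42.6 − 41.6 = 1
x=9: ŷ = 8 + 4.2·9 = 45.8; r = 48.8 − 45.8 = 3
x=10: ŷ = 8 + 4.2·10 = 50; r = 52 − 50 = 2
x=11: ŷ = 8 + 4.2·11 = 54.2; r = 49.2 − 54.2 = -5
x=12: ŷ = 8 + 4.2·12 = 58.4; r = 59.4 − 58.4 = 1
SSE = 36 + 25 + 16 + 9 + 16 + 1 + 9 + 4 + 25 + 1 = 142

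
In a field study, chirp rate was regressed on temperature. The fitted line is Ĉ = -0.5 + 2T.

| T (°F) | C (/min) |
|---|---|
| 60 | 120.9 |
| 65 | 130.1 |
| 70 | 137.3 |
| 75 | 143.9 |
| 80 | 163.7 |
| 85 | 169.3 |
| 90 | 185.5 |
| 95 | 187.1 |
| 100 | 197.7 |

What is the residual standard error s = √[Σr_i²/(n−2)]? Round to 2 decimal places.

T=60: Ĉ = -0.5 + 2·60 = 119.5; r = 120.9 − 119.5 = 1.4
T=65: Ĉ = -0.5 + 2·65 = 129.5; r = 130.1 − 129.5 = 0.6
T=70: Ĉ = -0.5 + 2·70 = 139.5; r = 137.3 − 139.5 = -2.2
T=75: Ĉ = -0.5 + 2·75 = 149.5; r = 143.9 − 149.5 = -5.6
T=80: Ĉ = -0.5 + 2·80 = 159.5; r = 163.7 − 159.5 = 4.2
T=85: Ĉ = -0.5 + 2·85 = 169.5; r = 169.3 − 169.5 = -0.2
T=90: Ĉ = -0.5 + 2·90 = 179.5; r = 185.5 − 179.5 = 6
T=95: Ĉ = -0.5 + 2·95 = 189.5; r = 187.1 − 189.5 = -2.4
T=100: Ĉ = -0.5 + 2·100 = 199.5; r = 197.7 − 199.5 = -1.8
SSE = 1.96 + 0.36 + 4.84 + 31.36 + 17.64 + 0.04 + 36 + 5.76 + 3.24 = 101.2
s = √(101.2/7) = √14.4571 ≈ 3.80

s = 3.80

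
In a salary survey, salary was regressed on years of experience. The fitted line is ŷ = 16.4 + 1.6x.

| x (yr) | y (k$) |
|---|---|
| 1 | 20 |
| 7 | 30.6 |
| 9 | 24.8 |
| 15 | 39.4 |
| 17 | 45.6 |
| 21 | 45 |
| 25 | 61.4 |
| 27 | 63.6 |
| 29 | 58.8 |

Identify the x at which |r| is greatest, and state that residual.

x = 9, r = -6

x=1: ŷ = 16.4 + 1.6·1 = 18; r = 20 − 18 = 2
x=7: ŷ = 16.4 + 1.6·7 = 27.6; r = 30.6 − 27.6 = 3
x=9: ŷ = 16.4 + 1.6·9 = 30.8; r = 24.8 − 30.8 = -6
x=15: ŷ = 16.4 + 1.6·15 = 40.4; r = 39.4 − 40.4 = -1
x=17: ŷ = 16.4 + 1.6·17 = 43.6; r = 45.6 − 43.6 = 2
x=21: ŷ = 16.4 + 1.6·21 = 50; r = 45 − 50 = -5
x=25: ŷ = 16.4 + 1.6·25 = 56.4; r = 61.4 − 56.4 = 5
x=27: ŷ = 16.4 + 1.6·27 = 59.6; r = 63.6 − 59.6 = 4
x=29: ŷ = 16.4 + 1.6·29 = 62.8; r = 58.8 − 62.8 = -4
Largest |r| is 6 at x = 9, residual -6.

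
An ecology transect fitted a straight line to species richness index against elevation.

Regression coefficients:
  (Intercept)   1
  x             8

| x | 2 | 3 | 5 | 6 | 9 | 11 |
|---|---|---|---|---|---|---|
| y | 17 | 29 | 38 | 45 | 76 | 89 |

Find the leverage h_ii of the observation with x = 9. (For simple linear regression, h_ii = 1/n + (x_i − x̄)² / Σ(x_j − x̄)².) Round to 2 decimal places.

h = 0.32

x̄ = (2 + 3 + 5 + 6 + 9 + 11)/6 = 6
Σ(x − x̄)² = 16 + 9 + 1 + 0 + 9 + 25 = 60
h = 1/6 + (3)²/60 = 0.166667 + 0.15 = 0.32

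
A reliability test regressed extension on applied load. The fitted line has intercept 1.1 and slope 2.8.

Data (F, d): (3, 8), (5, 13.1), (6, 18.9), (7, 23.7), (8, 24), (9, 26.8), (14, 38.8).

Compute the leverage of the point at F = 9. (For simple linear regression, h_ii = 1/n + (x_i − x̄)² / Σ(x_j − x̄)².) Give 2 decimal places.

h = 0.18

F̄ = (3 + 5 + 6 + 7 + 8 + 9 + 14)/7 = 7.42857
Σ(F − F̄)² = 19.6122 + 5.89796 + 2.04082 + 0.183673 + 0.326531 + 2.46939 + 43.1837 = 73.7143
h = 1/7 + (1.57143)²/73.7143 = 0.142857 + 0.0334994 = 0.18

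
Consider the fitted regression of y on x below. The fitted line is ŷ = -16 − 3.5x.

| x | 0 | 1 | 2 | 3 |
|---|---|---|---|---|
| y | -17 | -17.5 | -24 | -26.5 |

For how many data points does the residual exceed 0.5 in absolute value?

3

x=0: ŷ = -16 − 3.5·0 = -16; r = -17 − (-16) = -1
x=1: ŷ = -16 − 3.5·1 = -19.5; r = -17.5 − (-19.5) = 2
x=2: ŷ = -16 − 3.5·2 = -23; r = -24 − (-23) = -1
x=3: ŷ = -16 − 3.5·3 = -26.5; r = -26.5 − (-26.5) = 0
|r| > 0.5: x=0 (|r|=1), x=1 (|r|=2), x=2 (|r|=1) → 3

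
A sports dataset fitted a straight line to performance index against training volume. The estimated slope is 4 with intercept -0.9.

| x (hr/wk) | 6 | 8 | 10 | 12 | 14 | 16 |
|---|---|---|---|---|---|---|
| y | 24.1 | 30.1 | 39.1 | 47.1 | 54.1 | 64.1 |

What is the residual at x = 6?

e = 1

ŷ = -0.9 + 4·6 = 23.1
e = 24.1 − 23.1 = 1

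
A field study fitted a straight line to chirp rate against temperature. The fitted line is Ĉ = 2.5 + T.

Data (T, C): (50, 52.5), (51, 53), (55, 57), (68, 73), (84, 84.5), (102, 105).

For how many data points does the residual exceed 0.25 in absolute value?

5

T=50: Ĉ = 2.5 + 50 = 52.5; e = 52.5 − 52.5 = 0
T=51: Ĉ = 2.5 + 51 = 53.5; e = 53 − 53.5 = -0.5
T=55: Ĉ = 2.5 + 55 = 57.5; e = 57 − 57.5 = -0.5
T=68: Ĉ = 2.5 + 68 = 70.5; e = 73 − 70.5 = 2.5
T=84: Ĉ = 2.5 + 84 = 86.5; e = 84.5 − 86.5 = -2
T=102: Ĉ = 2.5 + 102 = 104.5; e = 105 − 104.5 = 0.5
|e| > 0.25: T=51 (|e|=0.5), T=55 (|e|=0.5), T=68 (|e|=2.5), T=84 (|e|=2), T=102 (|e|=0.5) → 5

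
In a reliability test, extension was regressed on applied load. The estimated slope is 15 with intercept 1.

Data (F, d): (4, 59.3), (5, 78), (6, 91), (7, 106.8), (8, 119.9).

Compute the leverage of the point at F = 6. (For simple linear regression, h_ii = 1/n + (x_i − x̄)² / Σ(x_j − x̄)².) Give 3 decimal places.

F̄ = (4 + 5 + 6 + 7 + 8)/5 = 6
Σ(F − F̄)² = 4 + 1 + 0 + 1 + 4 = 10
h = 1/5 + (0)²/10 = 0.2 + 0 = 0.200

h = 0.200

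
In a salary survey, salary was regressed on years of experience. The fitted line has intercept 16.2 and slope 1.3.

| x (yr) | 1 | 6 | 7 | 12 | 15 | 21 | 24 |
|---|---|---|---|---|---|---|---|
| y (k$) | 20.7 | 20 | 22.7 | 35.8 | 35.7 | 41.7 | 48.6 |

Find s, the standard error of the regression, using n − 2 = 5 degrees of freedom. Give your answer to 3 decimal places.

s = 3.277

x=1: ŷ = 16.2 + 1.3·1 = 17.5; r = 20.7 − 17.5 = 3.2
x=6: ŷ = 16.2 + 1.3·6 = 24; r = 20 − 24 = -4
x=7: ŷ = 16.2 + 1.3·7 = 25.3; r = 22.7 − 25.3 = -2.6
x=12: ŷ = 16.2 + 1.3·12 = 31.8; r = 35.8 − 31.8 = 4
x=15: ŷ = 16.2 + 1.3·15 = 35.7; r = 35.7 − 35.7 = 0
x=21: ŷ = 16.2 + 1.3·21 = 43.5; r = 41.7 − 43.5 = -1.8
x=24: ŷ = 16.2 + 1.3·24 = 47.4; r = 48.6 − 47.4 = 1.2
SSE = 10.24 + 16 + 6.76 + 16 + 0 + 3.24 + 1.44 = 53.68
s = √(53.68/5) = √10.736 ≈ 3.277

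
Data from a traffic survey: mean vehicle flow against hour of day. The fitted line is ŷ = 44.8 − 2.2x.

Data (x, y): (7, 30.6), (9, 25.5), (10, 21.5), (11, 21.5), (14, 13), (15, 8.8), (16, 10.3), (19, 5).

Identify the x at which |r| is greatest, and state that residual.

x=7: ŷ = 44.8 − 2.2·7 = 29.4; r = 30.6 − 29.4 = 1.2
x=9: ŷ = 44.8 − 2.2·9 = 25; r = 25.5 − 25 = 0.5
x=10: ŷ = 44.8 − 2.2·10 = 22.8; r = 21.5 − 22.8 = -1.3
x=11: ŷ = 44.8 − 2.2·11 = 20.6; r = 21.5 − 20.6 = 0.9
x=14: ŷ = 44.8 − 2.2·14 = 14; r = 13 − 14 = -1
x=15: ŷ = 44.8 − 2.2·15 = 11.8; r = 8.8 − 11.8 = -3
x=16: ŷ = 44.8 − 2.2·16 = 9.6; r = 10.3 − 9.6 = 0.7
x=19: ŷ = 44.8 − 2.2·19 = 3; r = 5 − 3 = 2
Largest |r| is 3 at x = 15, residual -3.

x = 15, r = -3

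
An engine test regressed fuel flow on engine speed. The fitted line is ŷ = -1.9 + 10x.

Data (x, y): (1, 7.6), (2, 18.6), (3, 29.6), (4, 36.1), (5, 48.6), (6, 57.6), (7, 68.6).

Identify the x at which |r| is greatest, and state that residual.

x = 4, r = -2

x=1: ŷ = -1.9 + 10·1 = 8.1; r = 7.6 − 8.1 = -0.5
x=2: ŷ = -1.9 + 10·2 = 18.1; r = 18.6 − 18.1 = 0.5
x=3: ŷ = -1.9 + 10·3 = 28.1; r = 29.6 − 28.1 = 1.5
x=4: ŷ = -1.9 + 10·4 = 38.1; r = 36.1 − 38.1 = -2
x=5: ŷ = -1.9 + 10·5 = 48.1; r = 48.6 − 48.1 = 0.5
x=6: ŷ = -1.9 + 10·6 = 58.1; r = 57.6 − 58.1 = -0.5
x=7: ŷ = -1.9 + 10·7 = 68.1; r = 68.6 − 68.1 = 0.5
Largest |r| is 2 at x = 4, residual -2.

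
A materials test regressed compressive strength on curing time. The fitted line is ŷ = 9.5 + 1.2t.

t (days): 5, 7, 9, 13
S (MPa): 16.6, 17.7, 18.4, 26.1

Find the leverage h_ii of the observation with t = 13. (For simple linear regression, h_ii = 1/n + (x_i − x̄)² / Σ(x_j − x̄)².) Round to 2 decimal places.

h = 0.83

t̄ = (5 + 7 + 9 + 13)/4 = 8.5
Σ(t − t̄)² = 12.25 + 2.25 + 0.25 + 20.25 = 35
h = 1/4 + (4.5)²/35 = 0.25 + 0.578571 = 0.83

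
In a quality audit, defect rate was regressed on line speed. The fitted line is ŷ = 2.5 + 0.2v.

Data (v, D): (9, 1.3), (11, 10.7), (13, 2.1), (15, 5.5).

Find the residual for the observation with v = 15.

ŷ = 2.5 + 0.2·15 = 5.5
e = 5.5 − 5.5 = 0

e = 0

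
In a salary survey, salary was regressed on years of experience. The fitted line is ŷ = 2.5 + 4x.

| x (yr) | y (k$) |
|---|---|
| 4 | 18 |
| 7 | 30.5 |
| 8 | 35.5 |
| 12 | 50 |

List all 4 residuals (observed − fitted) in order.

x=4: ŷ = 2.5 + 4·4 = 18.5; e = 18 − 18.5 = -0.5
x=7: ŷ = 2.5 + 4·7 = 30.5; e = 30.5 − 30.5 = 0
x=8: ŷ = 2.5 + 4·8 = 34.5; e = 35.5 − 34.5 = 1
x=12: ŷ = 2.5 + 4·12 = 50.5; e = 50 − 50.5 = -0.5

-0.5, 0, 1, -0.5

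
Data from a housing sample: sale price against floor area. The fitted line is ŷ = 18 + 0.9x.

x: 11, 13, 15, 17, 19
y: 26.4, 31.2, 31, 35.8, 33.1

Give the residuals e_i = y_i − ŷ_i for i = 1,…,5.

x=11: ŷ = 18 + 0.9·11 = 27.9; e = 26.4 − 27.9 = -1.5
x=13: ŷ = 18 + 0.9·13 = 29.7; e = 31.2 − 29.7 = 1.5
x=15: ŷ = 18 + 0.9·15 = 31.5; e = 31 − 31.5 = -0.5
x=17: ŷ = 18 + 0.9·17 = 33.3; e = 35.8 − 33.3 = 2.5
x=19: ŷ = 18 + 0.9·19 = 35.1; e = 33.1 − 35.1 = -2

-1.5, 1.5, -0.5, 2.5, -2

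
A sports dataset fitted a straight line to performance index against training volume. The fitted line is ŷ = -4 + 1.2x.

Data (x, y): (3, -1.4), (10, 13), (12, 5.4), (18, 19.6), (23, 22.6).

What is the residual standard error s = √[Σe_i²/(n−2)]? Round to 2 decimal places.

x=3: ŷ = -4 + 1.2·3 = -0.4; e = -1.4 − (-0.4) = -1
x=10: ŷ = -4 + 1.2·10 = 8; e = 13 − 8 = 5
x=12: ŷ = -4 + 1.2·12 = 10.4; e = 5.4 − 10.4 = -5
x=18: ŷ = -4 + 1.2·18 = 17.6; e = 19.6 − 17.6 = 2
x=23: ŷ = -4 + 1.2·23 = 23.6; e = 22.6 − 23.6 = -1
SSE = 1 + 25 + 25 + 4 + 1 = 56
s = √(56/3) = √18.6667 ≈ 4.32

s = 4.32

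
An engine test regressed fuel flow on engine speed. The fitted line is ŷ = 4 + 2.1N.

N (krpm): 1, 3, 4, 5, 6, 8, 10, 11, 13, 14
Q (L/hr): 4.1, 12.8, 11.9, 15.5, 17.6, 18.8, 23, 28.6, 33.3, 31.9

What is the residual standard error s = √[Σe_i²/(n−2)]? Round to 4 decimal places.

N=1: ŷ = 4 + 2.1·1 = 6.1; e = 4.1 − 6.1 = -2
N=3: ŷ = 4 + 2.1·3 = 10.3; e = 12.8 − 10.3 = 2.5
N=4: ŷ = 4 + 2.1·4 = 12.4; e = 11.9 − 12.4 = -0.5
N=5: ŷ = 4 + 2.1·5 = 14.5; e = 15.5 − 14.5 = 1
N=6: ŷ = 4 + 2.1·6 = 16.6; e = 17.6 − 16.6 = 1
N=8: ŷ = 4 + 2.1·8 = 20.8; e = 18.8 − 20.8 = -2
N=10: ŷ = 4 + 2.1·10 = 25; e = 23 − 25 = -2
N=11: ŷ = 4 + 2.1·11 = 27.1; e = 28.6 − 27.1 = 1.5
N=13: ŷ = 4 + 2.1·13 = 31.3; e = 33.3 − 31.3 = 2
N=14: ŷ = 4 + 2.1·14 = 33.4; e = 31.9 − 33.4 = -1.5
SSE = 4 + 6.25 + 0.25 + 1 + 1 + 4 + 4 + 2.25 + 4 + 2.25 = 29
s = √(29/8) = √3.625 ≈ 1.9039

s = 1.9039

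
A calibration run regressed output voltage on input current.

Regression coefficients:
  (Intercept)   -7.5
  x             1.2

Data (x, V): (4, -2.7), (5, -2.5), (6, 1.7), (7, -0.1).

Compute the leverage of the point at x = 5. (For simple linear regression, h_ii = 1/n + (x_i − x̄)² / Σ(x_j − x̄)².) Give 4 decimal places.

x̄ = (4 + 5 + 6 + 7)/4 = 5.5
Σ(x − x̄)² = 2.25 + 0.25 + 0.25 + 2.25 = 5
h = 1/4 + (-0.5)²/5 = 0.25 + 0.05 = 0.3000

h = 0.3000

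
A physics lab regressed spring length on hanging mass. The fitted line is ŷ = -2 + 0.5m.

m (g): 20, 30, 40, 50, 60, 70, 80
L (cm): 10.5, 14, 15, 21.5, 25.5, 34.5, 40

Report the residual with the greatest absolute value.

m=20: ŷ = -2 + 0.5·20 = 8; e = 10.5 − 8 = 2.5
m=30: ŷ = -2 + 0.5·30 = 13; e = 14 − 13 = 1
m=40: ŷ = -2 + 0.5·40 = 18; e = 15 − 18 = -3
m=50: ŷ = -2 + 0.5·50 = 23; e = 21.5 − 23 = -1.5
m=60: ŷ = -2 + 0.5·60 = 28; e = 25.5 − 28 = -2.5
m=70: ŷ = -2 + 0.5·70 = 33; e = 34.5 − 33 = 1.5
m=80: ŷ = -2 + 0.5·80 = 38; e = 40 − 38 = 2
Largest |e| is 3 at m = 40, residual -3.

e = -3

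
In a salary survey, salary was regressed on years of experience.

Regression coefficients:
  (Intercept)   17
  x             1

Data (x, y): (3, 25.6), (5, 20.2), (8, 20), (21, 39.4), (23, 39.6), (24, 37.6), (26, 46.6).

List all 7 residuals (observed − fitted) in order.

x=3: ŷ = 17 + 3 = 20; e = 25.6 − 20 = 5.6
x=5: ŷ = 17 + 5 = 22; e = 20.2 − 22 = -1.8
x=8: ŷ = 17 + 8 = 25; e = 20 − 25 = -5
x=21: ŷ = 17 + 21 = 38; e = 39.4 − 38 = 1.4
x=23: ŷ = 17 + 23 = 40; e = 39.6 − 40 = -0.4
x=24: ŷ = 17 + 24 = 41; e = 37.6 − 41 = -3.4
x=26: ŷ = 17 + 26 = 43; e = 46.6 − 43 = 3.6

5.6, -1.8, -5, 1.4, -0.4, -3.4, 3.6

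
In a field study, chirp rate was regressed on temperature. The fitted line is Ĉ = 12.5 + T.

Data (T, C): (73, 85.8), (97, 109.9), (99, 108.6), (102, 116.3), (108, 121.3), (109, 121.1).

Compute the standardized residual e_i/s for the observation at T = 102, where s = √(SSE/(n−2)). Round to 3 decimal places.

T=73: Ĉ = 12.5 + 73 = 85.5; e = 85.8 − 85.5 = 0.3
T=97: Ĉ = 12.5 + 97 = 109.5; e = 109.9 − 109.5 = 0.4
T=99: Ĉ = 12.5 + 99 = 111.5; e = 108.6 − 111.5 = -2.9
T=102: Ĉ = 12.5 + 102 = 114.5; e = 116.3 − 114.5 = 1.8
T=108: Ĉ = 12.5 + 108 = 120.5; e = 121.3 − 120.5 = 0.8
T=109: Ĉ = 12.5 + 109 = 121.5; e = 121.1 − 121.5 = -0.4
SSE = 0.09 + 0.16 + 8.41 + 3.24 + 0.64 + 0.16 = 12.7
s = √(12.7/4) = 1.78185
e/s = 1.8 / 1.78185 = 1.010

1.010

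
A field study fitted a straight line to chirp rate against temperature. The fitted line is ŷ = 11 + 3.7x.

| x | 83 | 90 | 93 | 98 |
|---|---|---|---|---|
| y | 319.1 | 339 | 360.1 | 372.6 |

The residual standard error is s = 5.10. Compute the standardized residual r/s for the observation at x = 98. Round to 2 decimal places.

-0.20

ŷ = 11 + 3.7·98 = 373.6
r = 372.6 − 373.6 = -1
r/s = -1 / 5.10 = -0.20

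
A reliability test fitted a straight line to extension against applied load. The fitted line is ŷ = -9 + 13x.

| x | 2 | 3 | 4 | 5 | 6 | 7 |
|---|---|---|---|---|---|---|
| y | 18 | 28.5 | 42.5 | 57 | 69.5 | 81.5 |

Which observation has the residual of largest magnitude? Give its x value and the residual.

x=2: ŷ = -9 + 13·2 = 17; r = 18 − 17 = 1
x=3: ŷ = -9 + 13·3 = 30; r = 28.5 − 30 = -1.5
x=4: ŷ = -9 + 13·4 = 43; r = 42.5 − 43 = -0.5
x=5: ŷ = -9 + 13·5 = 56; r = 57 − 56 = 1
x=6: ŷ = -9 + 13·6 = 69; r = 69.5 − 69 = 0.5
x=7: ŷ = -9 + 13·7 = 82; r = 81.5 − 82 = -0.5
Largest |r| is 1.5 at x = 3, residual -1.5.

x = 3, r = -1.5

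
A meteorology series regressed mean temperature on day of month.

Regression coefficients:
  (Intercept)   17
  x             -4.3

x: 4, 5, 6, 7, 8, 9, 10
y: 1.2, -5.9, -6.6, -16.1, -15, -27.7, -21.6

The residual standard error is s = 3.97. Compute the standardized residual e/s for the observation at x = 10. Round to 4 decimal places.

1.1083

ŷ = 17 − 4.3·10 = -26
e = -21.6 − (-26) = 4.4
e/s = 4.4 / 3.97 = 1.1083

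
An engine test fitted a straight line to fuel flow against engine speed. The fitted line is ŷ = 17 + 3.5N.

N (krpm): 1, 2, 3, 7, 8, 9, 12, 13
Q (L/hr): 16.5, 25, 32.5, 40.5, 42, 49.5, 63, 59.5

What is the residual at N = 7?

r = -1

ŷ = 17 + 3.5·7 = 41.5
r = 40.5 − 41.5 = -1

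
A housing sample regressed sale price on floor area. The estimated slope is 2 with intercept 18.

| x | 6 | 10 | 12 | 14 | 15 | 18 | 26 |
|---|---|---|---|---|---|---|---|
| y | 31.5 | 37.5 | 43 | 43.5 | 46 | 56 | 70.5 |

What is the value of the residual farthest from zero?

r = -2.5

x=6: ŷ = 18 + 2·6 = 30; r = 31.5 − 30 = 1.5
x=10: ŷ = 18 + 2·10 = 38; r = 37.5 − 38 = -0.5
x=12: ŷ = 18 + 2·12 = 42; r = 43 − 42 = 1
x=14: ŷ = 18 + 2·14 = 46; r = 43.5 − 46 = -2.5
x=15: ŷ = 18 + 2·15 = 48; r = 46 − 48 = -2
x=18: ŷ = 18 + 2·18 = 54; r = 56 − 54 = 2
x=26: ŷ = 18 + 2·26 = 70; r = 70.5 − 70 = 0.5
Largest |r| is 2.5 at x = 14, residual -2.5.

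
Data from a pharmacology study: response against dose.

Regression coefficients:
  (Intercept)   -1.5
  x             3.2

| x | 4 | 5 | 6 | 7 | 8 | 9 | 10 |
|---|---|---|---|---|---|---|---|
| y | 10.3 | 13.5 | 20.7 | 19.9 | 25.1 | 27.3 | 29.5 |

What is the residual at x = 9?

e = 0

ŷ = -1.5 + 3.2·9 = 27.3
e = 27.3 − 27.3 = 0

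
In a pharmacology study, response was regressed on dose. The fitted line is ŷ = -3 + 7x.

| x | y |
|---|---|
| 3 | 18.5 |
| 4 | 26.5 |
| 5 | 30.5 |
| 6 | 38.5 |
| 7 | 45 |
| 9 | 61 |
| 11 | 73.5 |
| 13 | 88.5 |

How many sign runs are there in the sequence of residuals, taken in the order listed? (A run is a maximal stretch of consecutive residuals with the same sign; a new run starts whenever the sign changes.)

5 runs

x=3: ŷ = -3 + 7·3 = 18; e = 18.5 − 18 = 0.5
x=4: ŷ = -3 + 7·4 = 25; e = 26.5 − 25 = 1.5
x=5: ŷ = -3 + 7·5 = 32; e = 30.5 − 32 = -1.5
x=6: ŷ = -3 + 7·6 = 39; e = 38.5 − 39 = -0.5
x=7: ŷ = -3 + 7·7 = 46; e = 45 − 46 = -1
x=9: ŷ = -3 + 7·9 = 60; e = 61 − 60 = 1
x=11: ŷ = -3 + 7·11 = 74; e = 73.5 − 74 = -0.5
x=13: ŷ = -3 + 7·13 = 88; e = 88.5 − 88 = 0.5
Signs: + + − − − + − +
Runs: +×2, −×3, +×1, −×1, +×1 → 5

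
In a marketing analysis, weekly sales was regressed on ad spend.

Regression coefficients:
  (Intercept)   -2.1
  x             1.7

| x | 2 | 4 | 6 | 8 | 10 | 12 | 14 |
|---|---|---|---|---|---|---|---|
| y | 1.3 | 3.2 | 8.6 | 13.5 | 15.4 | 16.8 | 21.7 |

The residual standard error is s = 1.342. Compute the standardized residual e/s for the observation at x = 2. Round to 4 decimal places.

ŷ = -2.1 + 1.7·2 = 1.3
e = 1.3 − 1.3 = 0
e/s = 0 / 1.342 = 0.0000

0.0000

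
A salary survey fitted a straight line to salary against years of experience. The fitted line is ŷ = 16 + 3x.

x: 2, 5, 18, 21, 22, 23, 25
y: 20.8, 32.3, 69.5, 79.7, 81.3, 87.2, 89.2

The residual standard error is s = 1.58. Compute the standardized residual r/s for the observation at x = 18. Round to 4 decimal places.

ŷ = 16 + 3·18 = 70
r = 69.5 − 70 = -0.5
r/s = -0.5 / 1.58 = -0.3165

-0.3165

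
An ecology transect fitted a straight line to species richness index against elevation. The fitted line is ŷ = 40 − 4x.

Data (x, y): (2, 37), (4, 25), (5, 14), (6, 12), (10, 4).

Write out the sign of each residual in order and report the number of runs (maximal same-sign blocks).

x=2: ŷ = 40 − 4·2 = 32; e = 37 − 32 = 5
x=4: ŷ = 40 − 4·4 = 24; e = 25 − 24 = 1
x=5: ŷ = 40 − 4·5 = 20; e = 14 − 20 = -6
x=6: ŷ = 40 − 4·6 = 16; e = 12 − 16 = -4
x=10: ŷ = 40 − 4·10 = 0; e = 4 − 0 = 4
Signs: + + − − +
Runs: +×2, −×2, +×1 → 3

3 runs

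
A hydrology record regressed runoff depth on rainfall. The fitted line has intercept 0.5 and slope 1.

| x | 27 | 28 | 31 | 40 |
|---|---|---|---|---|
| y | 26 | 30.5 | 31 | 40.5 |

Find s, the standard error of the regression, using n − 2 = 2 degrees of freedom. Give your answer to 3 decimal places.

s = 1.803

x=27: ŷ = 0.5 + 27 = 27.5; e = 26 − 27.5 = -1.5
x=28: ŷ = 0.5 + 28 = 28.5; e = 30.5 − 28.5 = 2
x=31: ŷ = 0.5 + 31 = 31.5; e = 31 − 31.5 = -0.5
x=40: ŷ = 0.5 + 40 = 40.5; e = 40.5 − 40.5 = 0
SSE = 2.25 + 4 + 0.25 + 0 = 6.5
s = √(6.5/2) = √3.25 ≈ 1.803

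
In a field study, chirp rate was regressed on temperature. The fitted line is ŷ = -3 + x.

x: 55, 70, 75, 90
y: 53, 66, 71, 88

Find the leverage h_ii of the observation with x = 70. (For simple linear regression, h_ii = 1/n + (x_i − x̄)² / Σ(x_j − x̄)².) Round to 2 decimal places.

h = 0.26

x̄ = (55 + 70 + 75 + 90)/4 = 72.5
Σ(x − x̄)² = 306.25 + 6.25 + 6.25 + 306.25 = 625
h = 1/4 + (-2.5)²/625 = 0.25 + 0.01 = 0.26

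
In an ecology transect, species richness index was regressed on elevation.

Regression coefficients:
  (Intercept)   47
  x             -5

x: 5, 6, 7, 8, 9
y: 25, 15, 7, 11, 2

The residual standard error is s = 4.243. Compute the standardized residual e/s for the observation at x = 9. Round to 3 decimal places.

0.000

ŷ = 47 − 5·9 = 2
e = 2 − 2 = 0
e/s = 0 / 4.243 = 0.000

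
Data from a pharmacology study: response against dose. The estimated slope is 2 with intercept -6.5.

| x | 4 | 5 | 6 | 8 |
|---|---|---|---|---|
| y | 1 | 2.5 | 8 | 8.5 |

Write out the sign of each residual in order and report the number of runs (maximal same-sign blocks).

x=4: ŷ = -6.5 + 2·4 = 1.5; e = 1 − 1.5 = -0.5
x=5: ŷ = -6.5 + 2·5 = 3.5; e = 2.5 − 3.5 = -1
x=6: ŷ = -6.5 + 2·6 = 5.5; e = 8 − 5.5 = 2.5
x=8: ŷ = -6.5 + 2·8 = 9.5; e = 8.5 − 9.5 = -1
Signs: − − + −
Runs: −×2, +×1, −×1 → 3

3 runs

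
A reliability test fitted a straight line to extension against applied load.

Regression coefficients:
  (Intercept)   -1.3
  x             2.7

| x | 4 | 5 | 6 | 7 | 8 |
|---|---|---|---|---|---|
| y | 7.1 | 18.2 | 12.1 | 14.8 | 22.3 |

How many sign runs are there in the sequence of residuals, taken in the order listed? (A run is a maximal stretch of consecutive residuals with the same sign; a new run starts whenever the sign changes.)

4 runs

x=4: ŷ = -1.3 + 2.7·4 = 9.5; r = 7.1 − 9.5 = -2.4
x=5: ŷ = -1.3 + 2.7·5 = 12.2; r = 18.2 − 12.2 = 6
x=6: ŷ = -1.3 + 2.7·6 = 14.9; r = 12.1 − 14.9 = -2.8
x=7: ŷ = -1.3 + 2.7·7 = 17.6; r = 14.8 − 17.6 = -2.8
x=8: ŷ = -1.3 + 2.7·8 = 20.3; r = 22.3 − 20.3 = 2
Signs: − + − − +
Runs: −×1, +×1, −×2, +×1 → 4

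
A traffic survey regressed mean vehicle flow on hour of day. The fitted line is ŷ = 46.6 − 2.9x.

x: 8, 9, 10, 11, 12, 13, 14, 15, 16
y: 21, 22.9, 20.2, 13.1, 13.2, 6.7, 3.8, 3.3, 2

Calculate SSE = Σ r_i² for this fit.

SSE = 35.76

x=8: ŷ = 46.6 − 2.9·8 = 23.4; r = 21 − 23.4 = -2.4
x=9: ŷ = 46.6 − 2.9·9 = 20.5; r = 22.9 − 20.5 = 2.4
x=10: ŷ = 46.6 − 2.9·10 = 17.6; r = 20.2 − 17.6 = 2.6
x=11: ŷ = 46.6 − 2.9·11 = 14.7; r = 13.1 − 14.7 = -1.6
x=12: ŷ = 46.6 − 2.9·12 = 11.8; r = 13.2 − 11.8 = 1.4
x=13: ŷ = 46.6 − 2.9·13 = 8.9; r = 6.7 − 8.9 = -2.2
x=14: ŷ = 46.6 − 2.9·14 = 6; r = 3.8 − 6 = -2.2
x=15: ŷ = 46.6 − 2.9·15 = 3.1; r = 3.3 − 3.1 = 0.2
x=16: ŷ = 46.6 − 2.9·16 = 0.2; r = 2 − 0.2 = 1.8
SSE = 5.76 + 5.76 + 6.76 + 2.56 + 1.96 + 4.84 + 4.84 + 0.04 + 3.24 = 35.76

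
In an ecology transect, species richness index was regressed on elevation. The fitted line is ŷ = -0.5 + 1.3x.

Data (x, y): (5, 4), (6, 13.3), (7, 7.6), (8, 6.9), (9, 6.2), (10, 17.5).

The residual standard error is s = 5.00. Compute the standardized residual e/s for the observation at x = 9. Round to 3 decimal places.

ŷ = -0.5 + 1.3·9 = 11.2
e = 6.2 − 11.2 = -5
e/s = -5 / 5.00 = -1.000

-1.000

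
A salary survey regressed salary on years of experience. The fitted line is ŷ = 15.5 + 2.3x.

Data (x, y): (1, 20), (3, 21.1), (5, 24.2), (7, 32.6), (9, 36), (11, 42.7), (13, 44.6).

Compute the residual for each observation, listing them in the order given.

x=1: ŷ = 15.5 + 2.3·1 = 17.8; e = 20 − 17.8 = 2.2
x=3: ŷ = 15.5 + 2.3·3 = 22.4; e = 21.1 − 22.4 = -1.3
x=5: ŷ = 15.5 + 2.3·5 = 27; e = 24.2 − 27 = -2.8
x=7: ŷ = 15.5 + 2.3·7 = 31.6; e = 32.6 − 31.6 = 1
x=9: ŷ = 15.5 + 2.3·9 = 36.2; e = 36 − 36.2 = -0.2
x=11: ŷ = 15.5 + 2.3·11 = 40.8; e = 42.7 − 40.8 = 1.9
x=13: ŷ = 15.5 + 2.3·13 = 45.4; e = 44.6 − 45.4 = -0.8

2.2, -1.3, -2.8, 1, -0.2, 1.9, -0.8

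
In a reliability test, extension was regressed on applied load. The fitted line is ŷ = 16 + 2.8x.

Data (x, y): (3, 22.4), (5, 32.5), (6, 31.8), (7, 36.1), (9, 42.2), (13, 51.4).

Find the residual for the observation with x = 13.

e = -1

ŷ = 16 + 2.8·13 = 52.4
e = 51.4 − 52.4 = -1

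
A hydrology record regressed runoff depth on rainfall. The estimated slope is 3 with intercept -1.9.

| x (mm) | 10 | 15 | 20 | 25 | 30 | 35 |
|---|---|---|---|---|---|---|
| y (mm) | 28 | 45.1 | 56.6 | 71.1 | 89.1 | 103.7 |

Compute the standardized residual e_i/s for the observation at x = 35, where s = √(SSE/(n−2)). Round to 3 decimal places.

x=10: ŷ = -1.9 + 3·10 = 28.1; e = 28 − 28.1 = -0.1
x=15: ŷ = -1.9 + 3·15 = 43.1; e = 45.1 − 43.1 = 2
x=20: ŷ = -1.9 + 3·20 = 58.1; e = 56.6 − 58.1 = -1.5
x=25: ŷ = -1.9 + 3·25 = 73.1; e = 71.1 − 73.1 = -2
x=30: ŷ = -1.9 + 3·30 = 88.1; e = 89.1 − 88.1 = 1
x=35: ŷ = -1.9 + 3·35 = 103.1; e = 103.7 − 103.1 = 0.6
SSE = 0.01 + 4 + 2.25 + 4 + 1 + 0.36 = 11.62
s = √(11.62/4) = 1.70441
e/s = 0.6 / 1.70441 = 0.352

0.352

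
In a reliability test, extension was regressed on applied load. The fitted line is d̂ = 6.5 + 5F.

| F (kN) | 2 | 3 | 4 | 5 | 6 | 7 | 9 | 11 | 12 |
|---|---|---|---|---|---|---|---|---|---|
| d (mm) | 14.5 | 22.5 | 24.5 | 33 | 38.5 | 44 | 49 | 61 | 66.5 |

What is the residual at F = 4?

d̂ = 6.5 + 5·4 = 26.5
e = 24.5 − 26.5 = -2

e = -2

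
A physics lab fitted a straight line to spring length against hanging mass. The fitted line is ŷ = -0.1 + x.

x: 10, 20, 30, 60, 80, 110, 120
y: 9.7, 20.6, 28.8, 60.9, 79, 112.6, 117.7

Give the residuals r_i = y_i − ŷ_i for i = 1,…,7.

-0.2, 0.7, -1.1, 1, -0.9, 2.7, -2.2

x=10: ŷ = -0.1 + 10 = 9.9; r = 9.7 − 9.9 = -0.2
x=20: ŷ = -0.1 + 20 = 19.9; r = 20.6 − 19.9 = 0.7
x=30: ŷ = -0.1 + 30 = 29.9; r = 28.8 − 29.9 = -1.1
x=60: ŷ = -0.1 + 60 = 59.9; r = 60.9 − 59.9 = 1
x=80: ŷ = -0.1 + 80 = 79.9; r = 79 − 79.9 = -0.9
x=110: ŷ = -0.1 + 110 = 109.9; r = 112.6 − 109.9 = 2.7
x=120: ŷ = -0.1 + 120 = 119.9; r = 117.7 − 119.9 = -2.2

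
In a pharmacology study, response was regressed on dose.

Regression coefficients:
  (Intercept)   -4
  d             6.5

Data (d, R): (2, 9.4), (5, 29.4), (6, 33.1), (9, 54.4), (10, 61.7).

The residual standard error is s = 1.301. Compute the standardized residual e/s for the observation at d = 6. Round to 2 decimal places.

ŷ = -4 + 6.5·6 = 35
e = 33.1 − 35 = -1.9
e/s = -1.9 / 1.301 = -1.46

-1.46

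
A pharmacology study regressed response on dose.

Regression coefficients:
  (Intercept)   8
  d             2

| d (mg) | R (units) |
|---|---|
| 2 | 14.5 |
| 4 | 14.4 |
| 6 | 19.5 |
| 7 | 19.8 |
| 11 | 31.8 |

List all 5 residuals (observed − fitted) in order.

2.5, -1.6, -0.5, -2.2, 1.8

d=2: R̂ = 8 + 2·2 = 12; e = 14.5 − 12 = 2.5
d=4: R̂ = 8 + 2·4 = 16; e = 14.4 − 16 = -1.6
d=6: R̂ = 8 + 2·6 = 20; e = 19.5 − 20 = -0.5
d=7: R̂ = 8 + 2·7 = 22; e = 19.8 − 22 = -2.2
d=11: R̂ = 8 + 2·11 = 30; e = 31.8 − 30 = 1.8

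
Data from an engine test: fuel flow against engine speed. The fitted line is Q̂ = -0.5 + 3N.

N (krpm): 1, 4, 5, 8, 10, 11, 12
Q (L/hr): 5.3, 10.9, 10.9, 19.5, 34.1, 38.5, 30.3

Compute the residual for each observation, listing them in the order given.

N=1: Q̂ = -0.5 + 3·1 = 2.5; r = 5.3 − 2.5 = 2.8
N=4: Q̂ = -0.5 + 3·4 = 11.5; r = 10.9 − 11.5 = -0.6
N=5: Q̂ = -0.5 + 3·5 = 14.5; r = 10.9 − 14.5 = -3.6
N=8: Q̂ = -0.5 + 3·8 = 23.5; r = 19.5 − 23.5 = -4
N=10: Q̂ = -0.5 + 3·10 = 29.5; r = 34.1 − 29.5 = 4.6
N=11: Q̂ = -0.5 + 3·11 = 32.5; r = 38.5 − 32.5 = 6
N=12: Q̂ = -0.5 + 3·12 = 35.5; r = 30.3 − 35.5 = -5.2

2.8, -0.6, -3.6, -4, 4.6, 6, -5.2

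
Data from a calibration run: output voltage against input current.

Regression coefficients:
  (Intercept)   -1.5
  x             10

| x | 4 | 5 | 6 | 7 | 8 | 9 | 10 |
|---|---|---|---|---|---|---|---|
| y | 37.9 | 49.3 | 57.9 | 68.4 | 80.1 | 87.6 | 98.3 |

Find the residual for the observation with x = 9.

ŷ = -1.5 + 10·9 = 88.5
r = 87.6 − 88.5 = -0.9

r = -0.9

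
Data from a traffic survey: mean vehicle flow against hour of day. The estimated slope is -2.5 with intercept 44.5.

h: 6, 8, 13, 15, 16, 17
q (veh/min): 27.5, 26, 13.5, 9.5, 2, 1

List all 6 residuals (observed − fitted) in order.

-2, 1.5, 1.5, 2.5, -2.5, -1

h=6: q̂ = 44.5 − 2.5·6 = 29.5; r = 27.5 − 29.5 = -2
h=8: q̂ = 44.5 − 2.5·8 = 24.5; r = 26 − 24.5 = 1.5
h=13: q̂ = 44.5 − 2.5·13 = 12; r = 13.5 − 12 = 1.5
h=15: q̂ = 44.5 − 2.5·15 = 7; r = 9.5 − 7 = 2.5
h=16: q̂ = 44.5 − 2.5·16 = 4.5; r = 2 − 4.5 = -2.5
h=17: q̂ = 44.5 − 2.5·17 = 2; r = 1 − 2 = -1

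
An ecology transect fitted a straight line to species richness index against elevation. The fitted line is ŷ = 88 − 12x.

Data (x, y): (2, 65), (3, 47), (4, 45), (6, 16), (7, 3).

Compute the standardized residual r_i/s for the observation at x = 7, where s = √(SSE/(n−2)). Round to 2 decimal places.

x=2: ŷ = 88 − 12·2 = 64; r = 65 − 64 = 1
x=3: ŷ = 88 − 12·3 = 52; r = 47 − 52 = -5
x=4: ŷ = 88 − 12·4 = 40; r = 45 − 40 = 5
x=6: ŷ = 88 − 12·6 = 16; r = 16 − 16 = 0
x=7: ŷ = 88 − 12·7 = 4; r = 3 − 4 = -1
SSE = 1 + 25 + 25 + 0 + 1 = 52
s = √(52/3) = 4.16333
r/s = -1 / 4.16333 = -0.24

-0.24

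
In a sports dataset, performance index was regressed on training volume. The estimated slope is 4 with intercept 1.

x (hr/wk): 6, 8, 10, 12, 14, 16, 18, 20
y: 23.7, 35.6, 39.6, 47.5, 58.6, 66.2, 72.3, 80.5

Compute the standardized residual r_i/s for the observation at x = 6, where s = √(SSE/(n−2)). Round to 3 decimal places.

x=6: ŷ = 1 + 4·6 = 25; r = 23.7 − 25 = -1.3
x=8: ŷ = 1 + 4·8 = 33; r = 35.6 − 33 = 2.6
x=10: ŷ = 1 + 4·10 = 41; r = 39.6 − 41 = -1.4
x=12: ŷ = 1 + 4·12 = 49; r = 47.5 − 49 = -1.5
x=14: ŷ = 1 + 4·14 = 57; r = 58.6 − 57 = 1.6
x=16: ŷ = 1 + 4·16 = 65; r = 66.2 − 65 = 1.2
x=18: ŷ = 1 + 4·18 = 73; r = 72.3 − 73 = -0.7
x=20: ŷ = 1 + 4·20 = 81; r = 80.5 − 81 = -0.5
SSE = 1.69 + 6.76 + 1.96 + 2.25 + 2.56 + 1.44 + 0.49 + 0.25 = 17.4
s = √(17.4/6) = 1.70294
r/s = -1.3 / 1.70294 = -0.763

-0.763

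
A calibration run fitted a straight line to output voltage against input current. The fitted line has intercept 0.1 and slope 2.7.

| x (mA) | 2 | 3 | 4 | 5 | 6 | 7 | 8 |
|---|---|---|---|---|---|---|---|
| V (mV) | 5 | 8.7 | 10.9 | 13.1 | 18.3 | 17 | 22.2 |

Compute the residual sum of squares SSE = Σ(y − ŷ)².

x=2: ŷ = 0.1 + 2.7·2 = 5.5; r = 5 − 5.5 = -0.5
x=3: ŷ = 0.1 + 2.7·3 = 8.2; r = 8.7 − 8.2 = 0.5
x=4: ŷ = 0.1 + 2.7·4 = 10.9; r = 10.9 − 10.9 = 0
x=5: ŷ = 0.1 + 2.7·5 = 13.6; r = 13.1 − 13.6 = -0.5
x=6: ŷ = 0.1 + 2.7·6 = 16.3; r = 18.3 − 16.3 = 2
x=7: ŷ = 0.1 + 2.7·7 = 19; r = 17 − 19 = -2
x=8: ŷ = 0.1 + 2.7·8 = 21.7; r = 22.2 − 21.7 = 0.5
SSE = 0.25 + 0.25 + 0 + 0.25 + 4 + 4 + 0.25 = 9

SSE = 9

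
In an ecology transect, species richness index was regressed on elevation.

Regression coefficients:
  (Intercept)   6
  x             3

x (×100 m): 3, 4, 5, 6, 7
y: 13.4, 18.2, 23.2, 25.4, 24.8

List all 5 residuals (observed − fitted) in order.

-1.6, 0.2, 2.2, 1.4, -2.2

x=3: ŷ = 6 + 3·3 = 15; r = 13.4 − 15 = -1.6
x=4: ŷ = 6 + 3·4 = 18; r = 18.2 − 18 = 0.2
x=5: ŷ = 6 + 3·5 = 21; r = 23.2 − 21 = 2.2
x=6: ŷ = 6 + 3·6 = 24; r = 25.4 − 24 = 1.4
x=7: ŷ = 6 + 3·7 = 27; r = 24.8 − 27 = -2.2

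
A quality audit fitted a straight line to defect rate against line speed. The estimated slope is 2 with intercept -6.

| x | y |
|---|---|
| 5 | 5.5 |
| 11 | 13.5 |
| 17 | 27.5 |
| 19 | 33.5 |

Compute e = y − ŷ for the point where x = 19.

e = 1.5

ŷ = -6 + 2·19 = 32
e = 33.5 − 32 = 1.5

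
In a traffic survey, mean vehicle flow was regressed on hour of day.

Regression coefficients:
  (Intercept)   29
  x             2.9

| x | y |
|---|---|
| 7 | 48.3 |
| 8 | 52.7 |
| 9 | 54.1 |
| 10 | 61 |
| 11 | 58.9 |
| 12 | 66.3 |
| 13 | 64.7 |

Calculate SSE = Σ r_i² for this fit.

SSE = 25.5

x=7: ŷ = 29 + 2.9·7 = 49.3; r = 48.3 − 49.3 = -1
x=8: ŷ = 29 + 2.9·8 = 52.2; r = 52.7 − 52.2 = 0.5
x=9: ŷ = 29 + 2.9·9 = 55.1; r = 54.1 − 55.1 = -1
x=10: ŷ = 29 + 2.9·10 = 58; r = 61 − 58 = 3
x=11: ŷ = 29 + 2.9·11 = 60.9; r = 58.9 − 60.9 = -2
x=12: ŷ = 29 + 2.9·12 = 63.8; r = 66.3 − 63.8 = 2.5
x=13: ŷ = 29 + 2.9·13 = 66.7; r = 64.7 − 66.7 = -2
SSE = 1 + 0.25 + 1 + 9 + 4 + 6.25 + 4 = 25.5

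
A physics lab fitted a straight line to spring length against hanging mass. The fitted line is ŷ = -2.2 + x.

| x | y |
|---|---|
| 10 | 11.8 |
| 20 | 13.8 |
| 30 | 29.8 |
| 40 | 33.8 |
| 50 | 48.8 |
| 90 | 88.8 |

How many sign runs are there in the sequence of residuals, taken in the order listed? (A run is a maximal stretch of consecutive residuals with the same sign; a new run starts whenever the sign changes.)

5 runs

x=10: ŷ = -2.2 + 10 = 7.8; r = 11.8 − 7.8 = 4
x=20: ŷ = -2.2 + 20 = 17.8; r = 13.8 − 17.8 = -4
x=30: ŷ = -2.2 + 30 = 27.8; r = 29.8 − 27.8 = 2
x=40: ŷ = -2.2 + 40 = 37.8; r = 33.8 − 37.8 = -4
x=50: ŷ = -2.2 + 50 = 47.8; r = 48.8 − 47.8 = 1
x=90: ŷ = -2.2 + 90 = 87.8; r = 88.8 − 87.8 = 1
Signs: + − + − + +
Runs: +×1, −×1, +×1, −×1, +×2 → 5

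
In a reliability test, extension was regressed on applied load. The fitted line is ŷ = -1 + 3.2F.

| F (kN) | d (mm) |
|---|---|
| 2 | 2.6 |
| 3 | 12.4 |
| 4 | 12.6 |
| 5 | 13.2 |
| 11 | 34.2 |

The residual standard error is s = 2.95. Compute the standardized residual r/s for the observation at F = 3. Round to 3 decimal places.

ŷ = -1 + 3.2·3 = 8.6
r = 12.4 − 8.6 = 3.8
r/s = 3.8 / 2.95 = 1.288

1.288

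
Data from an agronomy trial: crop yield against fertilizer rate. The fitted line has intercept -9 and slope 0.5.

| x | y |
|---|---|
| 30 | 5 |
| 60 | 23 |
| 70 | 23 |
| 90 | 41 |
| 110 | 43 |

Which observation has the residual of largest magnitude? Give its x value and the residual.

x = 90, e = 5

x=30: ŷ = -9 + 0.5·30 = 6; e = 5 − 6 = -1
x=60: ŷ = -9 + 0.5·60 = 21; e = 23 − 21 = 2
x=70: ŷ = -9 + 0.5·70 = 26; e = 23 − 26 = -3
x=90: ŷ = -9 + 0.5·90 = 36; e = 41 − 36 = 5
x=110: ŷ = -9 + 0.5·110 = 46; e = 43 − 46 = -3
Largest |e| is 5 at x = 90, residual 5.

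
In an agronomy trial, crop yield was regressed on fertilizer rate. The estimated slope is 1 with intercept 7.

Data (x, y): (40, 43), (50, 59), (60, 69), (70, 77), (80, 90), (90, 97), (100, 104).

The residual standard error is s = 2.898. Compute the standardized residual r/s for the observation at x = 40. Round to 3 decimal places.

ŷ = 7 + 40 = 47
r = 43 − 47 = -4
r/s = -4 / 2.898 = -1.380

-1.380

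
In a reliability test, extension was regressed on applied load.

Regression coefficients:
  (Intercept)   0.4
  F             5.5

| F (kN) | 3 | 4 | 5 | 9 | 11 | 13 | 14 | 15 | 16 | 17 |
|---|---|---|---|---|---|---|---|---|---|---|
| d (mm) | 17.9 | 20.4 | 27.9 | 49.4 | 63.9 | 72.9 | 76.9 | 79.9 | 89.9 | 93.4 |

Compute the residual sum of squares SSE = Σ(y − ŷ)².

SSE = 27

F=3: ŷ = 0.4 + 5.5·3 = 16.9; r = 17.9 − 16.9 = 1
F=4: ŷ = 0.4 + 5.5·4 = 22.4; r = 20.4 − 22.4 = -2
F=5: ŷ = 0.4 + 5.5·5 = 27.9; r = 27.9 − 27.9 = 0
F=9: ŷ = 0.4 + 5.5·9 = 49.9; r = 49.4 − 49.9 = -0.5
F=11: ŷ = 0.4 + 5.5·11 = 60.9; r = 63.9 − 60.9 = 3
F=13: ŷ = 0.4 + 5.5·13 = 71.9; r = 72.9 − 71.9 = 1
F=14: ŷ = 0.4 + 5.5·14 = 77.4; r = 76.9 − 77.4 = -0.5
F=15: ŷ = 0.4 + 5.5·15 = 82.9; r = 79.9 − 82.9 = -3
F=16: ŷ = 0.4 + 5.5·16 = 88.4; r = 89.9 − 88.4 = 1.5
F=17: ŷ = 0.4 + 5.5·17 = 93.9; r = 93.4 − 93.9 = -0.5
SSE = 1 + 4 + 0 + 0.25 + 9 + 1 + 0.25 + 9 + 2.25 + 0.25 = 27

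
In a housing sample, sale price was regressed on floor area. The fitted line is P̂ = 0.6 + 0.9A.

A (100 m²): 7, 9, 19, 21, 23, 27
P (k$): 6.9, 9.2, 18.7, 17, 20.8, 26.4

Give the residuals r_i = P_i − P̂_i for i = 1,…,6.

A=7: P̂ = 0.6 + 0.9·7 = 6.9; r = 6.9 − 6.9 = 0
A=9: P̂ = 0.6 + 0.9·9 = 8.7; r = 9.2 − 8.7 = 0.5
A=19: P̂ = 0.6 + 0.9·19 = 17.7; r = 18.7 − 17.7 = 1
A=21: P̂ = 0.6 + 0.9·21 = 19.5; r = 17 − 19.5 = -2.5
A=23: P̂ = 0.6 + 0.9·23 = 21.3; r = 20.8 − 21.3 = -0.5
A=27: P̂ = 0.6 + 0.9·27 = 24.9; r = 26.4 − 24.9 = 1.5

0, 0.5, 1, -2.5, -0.5, 1.5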